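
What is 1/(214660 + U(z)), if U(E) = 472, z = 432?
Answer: 1/215132 ≈ 4.6483e-6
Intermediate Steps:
1/(214660 + U(z)) = 1/(214660 + 472) = 1/215132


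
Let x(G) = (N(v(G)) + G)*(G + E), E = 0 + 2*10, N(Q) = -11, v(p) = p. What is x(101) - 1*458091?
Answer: -447201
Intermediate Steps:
E = 20 (E = 0 + 20 = 20)
x(G) = (-11 + G)*(20 + G) (x(G) = (-11 + G)*(G + 20) = (-11 + G)*(20 + G))
x(101) - 1*458091 = (-220 + 101² + 9*101) - 1*458091 = (-220 + 10201 + 909) - 458091 = 10890 - 458091 = -447201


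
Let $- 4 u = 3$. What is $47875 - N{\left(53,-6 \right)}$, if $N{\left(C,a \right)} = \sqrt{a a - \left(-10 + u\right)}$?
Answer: $47875 - \frac{\sqrt{187}}{2} \approx 47868.0$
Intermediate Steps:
$u = - \frac{3}{4}$ ($u = \left(- \frac{1}{4}\right) 3 = - \frac{3}{4} \approx -0.75$)
$N{\left(C,a \right)} = \sqrt{\frac{43}{4} + a^{2}}$ ($N{\left(C,a \right)} = \sqrt{a a + \left(10 - - \frac{3}{4}\right)} = \sqrt{a^{2} + \left(10 + \frac{3}{4}\right)} = \sqrt{a^{2} + \frac{43}{4}} = \sqrt{\frac{43}{4} + a^{2}}$)
$47875 - N{\left(53,-6 \right)} = 47875 - \frac{\sqrt{43 + 4 \left(-6\right)^{2}}}{2} = 47875 - \frac{\sqrt{43 + 4 \cdot 36}}{2} = 47875 - \frac{\sqrt{43 + 144}}{2} = 47875 - \frac{\sqrt{187}}{2}$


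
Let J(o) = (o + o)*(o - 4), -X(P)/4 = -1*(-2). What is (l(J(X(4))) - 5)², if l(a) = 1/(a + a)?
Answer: 3682561/147456 ≈ 24.974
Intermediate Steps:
X(P) = -8 (X(P) = -(-4)*(-2) = -4*2 = -8)
J(o) = 2*o*(-4 + o) (J(o) = (2*o)*(-4 + o) = 2*o*(-4 + o))
l(a) = 1/(2*a)
(l(J(X(4))) - 5)² = (1/(2*((2*(-8)*(-4 - 8)))) - 5)² = (1/(2*((2*(-8)*(-12)))) - 5)² = ((½)/192 - 5)² = ((½)*(1/192) - 5)² = (1/384 - 5)² = (-1919/384)² = 3682561/147456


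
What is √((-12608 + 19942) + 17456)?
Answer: √24790 ≈ 157.45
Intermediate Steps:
√((-12608 + 19942) + 17456) = √(7334 + 17456) = √24790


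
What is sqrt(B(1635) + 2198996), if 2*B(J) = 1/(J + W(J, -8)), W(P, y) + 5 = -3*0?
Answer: sqrt(5842512473215)/1630 ≈ 1482.9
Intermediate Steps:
W(P, y) = -5 (W(P, y) = -5 - 3*0 = -5 + 0 = -5)
B(J) = 1/(2*(-5 + J)) (B(J) = 1/(2*(J - 5)) = 1/(2*(-5 + J)))
sqrt(B(1635) + 2198996) = sqrt(1/(2*(-5 + 1635)) + 2198996) = sqrt((1/2)/1630 + 2198996) = sqrt((1/2)*(1/1630) + 2198996) = sqrt(1/3260 + 2198996) = sqrt(7168726961/3260) = sqrt(5842512473215)/1630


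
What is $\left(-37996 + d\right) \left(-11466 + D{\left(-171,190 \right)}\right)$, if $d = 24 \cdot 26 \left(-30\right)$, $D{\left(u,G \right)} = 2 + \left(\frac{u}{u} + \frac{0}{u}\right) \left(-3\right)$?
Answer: $650362372$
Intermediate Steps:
$D{\left(u,G \right)} = -1$ ($D{\left(u,G \right)} = 2 + \left(1 + 0\right) \left(-3\right) = 2 + 1 \left(-3\right) = 2 - 3 = -1$)
$d = -18720$ ($d = 624 \left(-30\right) = -18720$)
$\left(-37996 + d\right) \left(-11466 + D{\left(-171,190 \right)}\right) = \left(-37996 - 18720\right) \left(-11466 - 1\right) = \left(-56716\right) \left(-11467\right) = 650362372$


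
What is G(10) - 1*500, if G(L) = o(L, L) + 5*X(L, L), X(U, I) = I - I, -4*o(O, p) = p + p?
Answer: -505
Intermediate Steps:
o(O, p) = -p/2 (o(O, p) = -(p + p)/4 = -p/2)
X(U, I) = 0
G(L) = -L/2 (G(L) = -L/2 + 5*0 = -L/2 + 0 = -L/2)
G(10) - 1*500 = -½*10 - 1*500 = -5 - 500 = -505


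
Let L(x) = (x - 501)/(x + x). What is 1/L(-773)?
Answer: 773/637 ≈ 1.2135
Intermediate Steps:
L(x) = (-501 + x)/(2*x) (L(x) = (-501 + x)/((2*x)) = (-501 + x)*(1/(2*x)) = (-501 + x)/(2*x))
1/L(-773) = 1/((½)*(-501 - 773)/(-773)) = 1/((½)*(-1/773)*(-1274)) = 1/(637/773) = 773/637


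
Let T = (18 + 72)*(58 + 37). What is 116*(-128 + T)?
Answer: 976952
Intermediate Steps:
T = 8550 (T = 90*95 = 8550)
116*(-128 + T) = 116*(-128 + 8550) = 116*8422 = 976952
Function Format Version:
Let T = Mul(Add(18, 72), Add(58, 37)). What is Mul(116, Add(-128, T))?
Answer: 976952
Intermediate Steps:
T = 8550 (T = Mul(90, 95) = 8550)
Mul(116, Add(-128, T)) = Mul(116, Add(-128, 8550)) = Mul(116, 8422) = 976952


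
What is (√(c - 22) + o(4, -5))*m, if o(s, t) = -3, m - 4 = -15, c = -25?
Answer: 33 - 11*I*√47 ≈ 33.0 - 75.412*I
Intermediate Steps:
m = -11 (m = 4 - 15 = -11)
(√(c - 22) + o(4, -5))*m = (√(-25 - 22) - 3)*(-11) = (√(-47) - 3)*(-11) = (I*√47 - 3)*(-11) = (-3 + I*√47)*(-11) = 33 - 11*I*√47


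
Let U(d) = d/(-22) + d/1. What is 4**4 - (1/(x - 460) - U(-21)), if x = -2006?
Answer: 3200257/13563 ≈ 235.95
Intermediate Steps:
U(d) = 21*d/22 (U(d) = d*(-1/22) + d*1 = -d/22 + d = 21*d/22)
4**4 - (1/(x - 460) - U(-21)) = 4**4 - (1/(-2006 - 460) - 21*(-21)/22) = 256 - (1/(-2466) - 1*(-441/22)) = 256 - (-1/2466 + 441/22) = 256 - 1*271871/13563 = 256 - 271871/13563 = 3200257/13563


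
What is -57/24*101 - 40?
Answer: -2239/8 ≈ -279.88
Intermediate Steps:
-57/24*101 - 40 = -57*1/24*101 - 40 = -19/8*101 - 40 = -1919/8 - 40 = -2239/8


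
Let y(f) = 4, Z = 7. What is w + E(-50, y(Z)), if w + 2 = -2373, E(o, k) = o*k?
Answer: -2575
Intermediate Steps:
E(o, k) = k*o
w = -2375 (w = -2 - 2373 = -2375)
w + E(-50, y(Z)) = -2375 + 4*(-50) = -2375 - 200 = -2575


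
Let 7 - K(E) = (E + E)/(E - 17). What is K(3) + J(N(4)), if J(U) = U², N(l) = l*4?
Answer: 1844/7 ≈ 263.43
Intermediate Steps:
N(l) = 4*l
K(E) = 7 - 2*E/(-17 + E) (K(E) = 7 - (E + E)/(E - 17) = 7 - 2*E/(-17 + E))
K(3) + J(N(4)) = (-119 + 5*3)/(-17 + 3) + (4*4)² = (-119 + 15)/(-14) + 16² = -1/14*(-104) + 256 = 52/7 + 256 = 1844/7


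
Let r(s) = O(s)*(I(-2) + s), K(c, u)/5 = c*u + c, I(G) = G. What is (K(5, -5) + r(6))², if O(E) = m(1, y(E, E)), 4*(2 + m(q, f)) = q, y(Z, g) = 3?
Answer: 11449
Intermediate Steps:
m(q, f) = -2 + q/4
O(E) = -7/4 (O(E) = -2 + (¼)*1 = -2 + ¼ = -7/4)
K(c, u) = 5*c + 5*c*u (K(c, u) = 5*(c*u + c) = 5*(c + c*u) = 5*c + 5*c*u)
r(s) = 7/2 - 7*s/4 (r(s) = -7*(-2 + s)/4 = 7/2 - 7*s/4)
(K(5, -5) + r(6))² = (5*5*(1 - 5) + (7/2 - 7/4*6))² = (5*5*(-4) + (7/2 - 21/2))² = (-100 - 7)² = (-107)² = 11449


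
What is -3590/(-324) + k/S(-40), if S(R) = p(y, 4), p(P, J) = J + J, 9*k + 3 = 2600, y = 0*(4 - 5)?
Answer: 30553/648 ≈ 47.150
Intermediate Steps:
y = 0 (y = 0*(-1) = 0)
k = 2597/9 (k = -⅓ + (⅑)*2600 = -⅓ + 2600/9 = 2597/9 ≈ 288.56)
p(P, J) = 2*J
S(R) = 8 (S(R) = 2*4 = 8)
-3590/(-324) + k/S(-40) = -3590/(-324) + (2597/9)/8 = -3590*(-1/324) + (2597/9)*(⅛) = 1795/162 + 2597/72 = 30553/648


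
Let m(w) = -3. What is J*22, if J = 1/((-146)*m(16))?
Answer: 11/219 ≈ 0.050228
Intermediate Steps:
J = 1/438 (J = 1/(-146*(-3)) = -1/146*(-⅓) = 1/438 ≈ 0.0022831)
J*22 = (1/438)*22 = 11/219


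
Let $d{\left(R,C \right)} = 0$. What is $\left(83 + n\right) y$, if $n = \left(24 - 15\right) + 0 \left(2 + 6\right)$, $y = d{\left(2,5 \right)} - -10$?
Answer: $920$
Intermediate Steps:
$y = 10$ ($y = 0 - -10 = 0 + 10 = 10$)
$n = 9$ ($n = 9 + 0 \cdot 8 = 9 + 0 = 9$)
$\left(83 + n\right) y = \left(83 + 9\right) 10 = 92 \cdot 10 = 920$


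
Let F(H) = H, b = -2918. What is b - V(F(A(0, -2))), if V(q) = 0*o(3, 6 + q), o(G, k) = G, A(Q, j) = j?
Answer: -2918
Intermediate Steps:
V(q) = 0 (V(q) = 0*3 = 0)
b - V(F(A(0, -2))) = -2918 - 1*0 = -2918 + 0 = -2918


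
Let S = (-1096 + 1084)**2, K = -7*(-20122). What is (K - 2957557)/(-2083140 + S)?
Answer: 312967/231444 ≈ 1.3522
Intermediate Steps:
K = 140854 (K = -1*(-140854) = 140854)
S = 144 (S = (-12)**2 = 144)
(K - 2957557)/(-2083140 + S) = (140854 - 2957557)/(-2083140 + 144) = -2816703/(-2082996) = -2816703*(-1/2082996) = 312967/231444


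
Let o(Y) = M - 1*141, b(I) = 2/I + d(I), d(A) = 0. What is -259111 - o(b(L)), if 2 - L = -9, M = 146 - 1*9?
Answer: -259107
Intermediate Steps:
M = 137 (M = 146 - 9 = 137)
L = 11 (L = 2 - 1*(-9) = 2 + 9 = 11)
b(I) = 2/I (b(I) = 2/I + 0 = 2/I)
o(Y) = -4 (o(Y) = 137 - 1*141 = 137 - 141 = -4)
-259111 - o(b(L)) = -259111 - 1*(-4) = -259111 + 4 = -259107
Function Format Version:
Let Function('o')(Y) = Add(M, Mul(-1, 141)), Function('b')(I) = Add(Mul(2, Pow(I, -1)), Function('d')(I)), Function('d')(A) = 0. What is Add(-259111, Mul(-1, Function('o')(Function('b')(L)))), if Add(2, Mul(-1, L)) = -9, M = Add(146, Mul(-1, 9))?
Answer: -259107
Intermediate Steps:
M = 137 (M = Add(146, -9) = 137)
L = 11 (L = Add(2, Mul(-1, -9)) = Add(2, 9) = 11)
Function('b')(I) = Mul(2, Pow(I, -1)) (Function('b')(I) = Add(Mul(2, Pow(I, -1)), 0) = Mul(2, Pow(I, -1)))
Function('o')(Y) = -4 (Function('o')(Y) = Add(137, Mul(-1, 141)) = Add(137, -141) = -4)
Add(-259111, Mul(-1, Function('o')(Function('b')(L)))) = Add(-259111, Mul(-1, -4)) = Add(-259111, 4) = -259107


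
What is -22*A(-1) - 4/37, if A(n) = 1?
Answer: -818/37 ≈ -22.108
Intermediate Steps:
-22*A(-1) - 4/37 = -22*1 - 4/37 = -22 - 4*1/37 = -22 - 4/37 = -818/37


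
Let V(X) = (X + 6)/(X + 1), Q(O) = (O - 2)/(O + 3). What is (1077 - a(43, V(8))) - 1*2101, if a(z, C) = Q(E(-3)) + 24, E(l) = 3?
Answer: -6289/6 ≈ -1048.2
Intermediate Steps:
Q(O) = (-2 + O)/(3 + O)
V(X) = (6 + X)/(1 + X)
a(z, C) = 145/6 (a(z, C) = (-2 + 3)/(3 + 3) + 24 = 1/6 + 24 = 145/6)
(1077 - a(43, V(8))) - 1*2101 = (1077 - 1*145/6) - 1*2101 = (1077 - 145/6) - 2101 = 6317/6 - 2101 = -6289/6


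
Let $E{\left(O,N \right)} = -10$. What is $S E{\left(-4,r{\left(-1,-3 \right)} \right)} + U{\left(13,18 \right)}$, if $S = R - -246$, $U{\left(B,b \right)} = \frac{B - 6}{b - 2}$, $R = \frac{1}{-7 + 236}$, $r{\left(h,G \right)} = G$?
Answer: $- \frac{9011997}{3664} \approx -2459.6$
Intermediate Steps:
$R = \frac{1}{229} \approx 0.0043668$
$U{\left(B,b \right)} = \frac{-6 + B}{-2 + b}$
$S = \frac{56335}{229}$ ($S = \frac{1}{229} - -246 = \frac{1}{229} + 246 = \frac{56335}{229} \approx 246.0$)
$S E{\left(-4,r{\left(-1,-3 \right)} \right)} + U{\left(13,18 \right)} = \frac{56335}{229} \left(-10\right) + \frac{-6 + 13}{-2 + 18} = - \frac{563350}{229} + \frac{1}{16} \cdot 7 = - \frac{563350}{229} + \frac{7}{16} = - \frac{9011997}{3664}$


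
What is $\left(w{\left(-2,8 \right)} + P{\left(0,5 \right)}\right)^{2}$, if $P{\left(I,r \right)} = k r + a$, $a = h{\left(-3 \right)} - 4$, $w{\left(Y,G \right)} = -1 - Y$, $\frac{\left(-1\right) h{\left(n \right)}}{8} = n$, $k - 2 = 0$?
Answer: $961$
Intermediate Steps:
$k = 2$ ($k = 2 + 0 = 2$)
$h{\left(n \right)} = - 8 n$
$a = 20$ ($a = \left(-8\right) \left(-3\right) - 4 = 24 - 4 = 20$)
$P{\left(I,r \right)} = 20 + 2 r$ ($P{\left(I,r \right)} = 2 r + 20 = 20 + 2 r$)
$\left(w{\left(-2,8 \right)} + P{\left(0,5 \right)}\right)^{2} = \left(\left(-1 - -2\right) + \left(20 + 2 \cdot 5\right)\right)^{2} = \left(\left(-1 + 2\right) + \left(20 + 10\right)\right)^{2} = \left(1 + 30\right)^{2} = 31^{2} = 961$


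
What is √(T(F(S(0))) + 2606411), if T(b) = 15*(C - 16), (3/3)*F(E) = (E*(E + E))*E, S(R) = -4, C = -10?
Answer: √2606021 ≈ 1614.3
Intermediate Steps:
F(E) = 2*E³ (F(E) = (E*(E + E))*E = (E*(2*E))*E = (2*E²)*E = 2*E³)
T(b) = -390 (T(b) = 15*(-10 - 16) = 15*(-26) = -390)
√(T(F(S(0))) + 2606411) = √(-390 + 2606411) = √2606021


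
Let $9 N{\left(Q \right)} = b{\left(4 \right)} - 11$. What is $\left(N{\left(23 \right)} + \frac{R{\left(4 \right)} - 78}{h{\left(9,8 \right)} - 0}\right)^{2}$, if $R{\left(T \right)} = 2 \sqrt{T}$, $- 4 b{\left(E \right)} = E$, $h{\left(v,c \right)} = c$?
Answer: $\frac{16129}{144} \approx 112.01$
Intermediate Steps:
$b{\left(E \right)} = - \frac{E}{4}$
$N{\left(Q \right)} = - \frac{4}{3}$ ($N{\left(Q \right)} = \frac{\left(- \frac{1}{4}\right) 4 - 11}{9} = \frac{-1 - 11}{9} = \frac{1}{9} \left(-12\right) = - \frac{4}{3}$)
$\left(N{\left(23 \right)} + \frac{R{\left(4 \right)} - 78}{h{\left(9,8 \right)} - 0}\right)^{2} = \left(- \frac{4}{3} + \frac{2 \sqrt{4} - 78}{8 - 0}\right)^{2} = \left(- \frac{4}{3} + \frac{2 \cdot 2 - 78}{8 + 0}\right)^{2} = \left(- \frac{4}{3} + \frac{4 - 78}{8}\right)^{2} = \left(- \frac{4}{3} - \frac{37}{4}\right)^{2} = \left(- \frac{127}{12}\right)^{2} = \frac{16129}{144}$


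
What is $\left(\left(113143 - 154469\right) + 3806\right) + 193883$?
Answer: $156363$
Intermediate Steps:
$\left(\left(113143 - 154469\right) + 3806\right) + 193883 = \left(-41326 + 3806\right) + 193883 = -37520 + 193883 = 156363$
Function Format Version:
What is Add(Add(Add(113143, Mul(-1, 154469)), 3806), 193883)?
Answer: 156363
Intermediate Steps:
Add(Add(Add(113143, Mul(-1, 154469)), 3806), 193883) = Add(Add(Add(113143, -154469), 3806), 193883) = Add(Add(-41326, 3806), 193883) = Add(-37520, 193883) = 156363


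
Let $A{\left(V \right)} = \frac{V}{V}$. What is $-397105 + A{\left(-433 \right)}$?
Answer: $-397104$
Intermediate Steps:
$A{\left(V \right)} = 1$
$-397105 + A{\left(-433 \right)} = -397105 + 1 = -397104$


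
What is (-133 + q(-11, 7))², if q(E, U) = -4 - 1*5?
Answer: 20164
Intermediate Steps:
q(E, U) = -9 (q(E, U) = -4 - 5 = -9)
(-133 + q(-11, 7))² = (-133 - 9)² = (-142)² = 20164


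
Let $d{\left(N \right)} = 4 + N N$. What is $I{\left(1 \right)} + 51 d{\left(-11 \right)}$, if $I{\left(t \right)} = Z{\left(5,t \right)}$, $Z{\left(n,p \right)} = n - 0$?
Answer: $6380$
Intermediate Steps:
$d{\left(N \right)} = 4 + N^{2}$
$Z{\left(n,p \right)} = n$ ($Z{\left(n,p \right)} = n + 0 = n$)
$I{\left(t \right)} = 5$
$I{\left(1 \right)} + 51 d{\left(-11 \right)} = 5 + 51 \left(4 + \left(-11\right)^{2}\right) = 5 + 51 \left(4 + 121\right) = 5 + 51 \cdot 125 = 5 + 6375 = 6380$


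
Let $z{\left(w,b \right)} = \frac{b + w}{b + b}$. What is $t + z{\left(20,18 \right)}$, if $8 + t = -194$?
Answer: $- \frac{3617}{18} \approx -200.94$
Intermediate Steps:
$t = -202$ ($t = -8 - 194 = -202$)
$z{\left(w,b \right)} = \frac{b + w}{2 b}$
$t + z{\left(20,18 \right)} = -202 + \frac{18 + 20}{2 \cdot 18} = -202 + \frac{1}{2} \cdot \frac{1}{18} \cdot 38 = -202 + \frac{19}{18} = - \frac{3617}{18}$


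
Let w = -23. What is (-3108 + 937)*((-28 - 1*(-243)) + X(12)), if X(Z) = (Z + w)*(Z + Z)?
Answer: 106379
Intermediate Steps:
X(Z) = 2*Z*(-23 + Z) (X(Z) = (Z - 23)*(Z + Z) = (-23 + Z)*(2*Z) = 2*Z*(-23 + Z))
(-3108 + 937)*((-28 - 1*(-243)) + X(12)) = (-3108 + 937)*((-28 - 1*(-243)) + 2*12*(-23 + 12)) = -2171*((-28 + 243) + 2*12*(-11)) = -2171*(215 - 264) = -2171*(-49) = 106379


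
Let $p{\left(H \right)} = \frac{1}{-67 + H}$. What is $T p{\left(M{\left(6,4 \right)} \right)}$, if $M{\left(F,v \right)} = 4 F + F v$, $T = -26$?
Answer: $\frac{26}{19} \approx 1.3684$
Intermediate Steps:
$T p{\left(M{\left(6,4 \right)} \right)} = - \frac{26}{-67 + 6 \left(4 + 4\right)} = - \frac{26}{-67 + 6 \cdot 8} = - \frac{26}{-67 + 48} = - \frac{26}{-19} = \left(-26\right) \left(- \frac{1}{19}\right) = \frac{26}{19}$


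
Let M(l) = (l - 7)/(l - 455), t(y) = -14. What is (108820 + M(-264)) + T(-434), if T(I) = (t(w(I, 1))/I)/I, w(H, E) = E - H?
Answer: 1052665862635/9673426 ≈ 1.0882e+5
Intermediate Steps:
M(l) = (-7 + l)/(-455 + l)
T(I) = -14/I**2 (T(I) = (-14/I)/I = -14/I**2)
(108820 + M(-264)) + T(-434) = (108820 + (-7 - 264)/(-455 - 264)) - 14/(-434)**2 = (108820 - 271/(-719)) - 14*1/188356 = (108820 - 1/719*(-271)) - 1/13454 = (108820 + 271/719) - 1/13454 = 78241851/719 - 1/13454 = 1052665862635/9673426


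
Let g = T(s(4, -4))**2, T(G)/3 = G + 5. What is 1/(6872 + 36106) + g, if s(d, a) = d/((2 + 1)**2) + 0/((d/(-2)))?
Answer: 34396729/128934 ≈ 266.78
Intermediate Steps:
s(d, a) = d/9 (s(d, a) = d/(3**2) + 0/((d*(-1/2))) = d/9 + 0/((-d/2)) = d*(1/9) + 0*(-2/d) = d/9 + 0 = d/9)
T(G) = 15 + 3*G (T(G) = 3*(G + 5) = 3*(5 + G) = 15 + 3*G)
g = 2401/9 (g = (15 + 3*((1/9)*4))**2 = (15 + 3*(4/9))**2 = (15 + 4/3)**2 = (49/3)**2 = 2401/9 ≈ 266.78)
1/(6872 + 36106) + g = 1/(6872 + 36106) + 2401/9 = 1/42978 + 2401/9 = 34396729/128934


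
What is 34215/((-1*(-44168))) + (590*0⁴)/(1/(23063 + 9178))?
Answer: 34215/44168 ≈ 0.77466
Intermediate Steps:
34215/((-1*(-44168))) + (590*0⁴)/(1/(23063 + 9178)) = 34215/44168 + (590*0)/(1/32241) = 34215*(1/44168) + 0/(1/32241) = 34215/44168 + 0*32241 = 34215/44168 + 0 = 34215/44168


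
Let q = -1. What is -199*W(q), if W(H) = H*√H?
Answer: 199*I ≈ 199.0*I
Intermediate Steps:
W(H) = H^(3/2)
-199*W(q) = -(-199)*I = 199*I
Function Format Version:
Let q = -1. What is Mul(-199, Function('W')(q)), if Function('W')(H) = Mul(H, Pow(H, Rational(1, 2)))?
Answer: Mul(199, I) ≈ Mul(199.00, I)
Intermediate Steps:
Function('W')(H) = Pow(H, Rational(3, 2))
Mul(-199, Function('W')(q)) = Mul(-199, Pow(-1, Rational(3, 2))) = Mul(-199, Mul(-1, I)) = Mul(199, I)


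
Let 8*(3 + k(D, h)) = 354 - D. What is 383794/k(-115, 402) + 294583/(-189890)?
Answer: 116579610369/16900210 ≈ 6898.1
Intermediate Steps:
k(D, h) = 165/4 - D/8 (k(D, h) = -3 + (354 - D)/8 = -3 + (177/4 - D/8) = 165/4 - D/8)
383794/k(-115, 402) + 294583/(-189890) = 383794/(165/4 - 1/8*(-115)) + 294583/(-189890) = 383794/(165/4 + 115/8) + 294583*(-1/189890) = 383794/(445/8) - 294583/189890 = 383794*(8/445) - 294583/189890 = 3070352/445 - 294583/189890 = 116579610369/16900210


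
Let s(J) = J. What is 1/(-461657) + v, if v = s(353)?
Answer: 162964920/461657 ≈ 353.00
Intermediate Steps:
v = 353
1/(-461657) + v = 1/(-461657) + 353 = -1/461657 + 353 = 162964920/461657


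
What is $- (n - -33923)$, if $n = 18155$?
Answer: $-52078$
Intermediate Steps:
$- (n - -33923) = - (18155 - -33923) = - (18155 + 33923) = \left(-1\right) 52078 = -52078$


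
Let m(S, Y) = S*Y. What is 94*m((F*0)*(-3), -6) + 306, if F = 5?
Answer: 306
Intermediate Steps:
94*m((F*0)*(-3), -6) + 306 = 94*(((5*0)*(-3))*(-6)) + 306 = 94*((0*(-3))*(-6)) + 306 = 94*(0*(-6)) + 306 = 94*0 + 306 = 0 + 306 = 306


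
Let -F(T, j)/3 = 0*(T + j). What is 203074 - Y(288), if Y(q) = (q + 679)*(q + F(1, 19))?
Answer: -75422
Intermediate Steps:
F(T, j) = 0 (F(T, j) = -0*(T + j) = -3*0 = 0)
Y(q) = q*(679 + q) (Y(q) = (q + 679)*(q + 0) = (679 + q)*q = q*(679 + q))
203074 - Y(288) = 203074 - 288*(679 + 288) = 203074 - 288*967 = 203074 - 1*278496 = 203074 - 278496 = -75422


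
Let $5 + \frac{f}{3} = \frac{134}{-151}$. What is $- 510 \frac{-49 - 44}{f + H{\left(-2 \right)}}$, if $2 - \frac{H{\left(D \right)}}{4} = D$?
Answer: $- \frac{7161930}{251} \approx -28534.0$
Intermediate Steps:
$H{\left(D \right)} = 8 - 4 D$
$f = - \frac{2667}{151}$ ($f = -15 + 3 \frac{134}{-151} = -15 + 3 \cdot 134 \left(- \frac{1}{151}\right) = -15 + 3 \left(- \frac{134}{151}\right) = -15 - \frac{402}{151} = - \frac{2667}{151} \approx -17.662$)
$- 510 \frac{-49 - 44}{f + H{\left(-2 \right)}} = - 510 \frac{-49 - 44}{- \frac{2667}{151} + \left(8 - -8\right)} = - 510 \left(- \frac{93}{- \frac{2667}{151} + \left(8 + 8\right)}\right) = - 510 \left(- \frac{93}{- \frac{2667}{151} + 16}\right) = - 510 \left(- \frac{93}{- \frac{251}{151}}\right) = - 510 \left(\left(-93\right) \left(- \frac{151}{251}\right)\right) = \left(-510\right) \frac{14043}{251} = - \frac{7161930}{251}$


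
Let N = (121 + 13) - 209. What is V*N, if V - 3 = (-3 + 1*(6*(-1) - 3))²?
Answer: -11025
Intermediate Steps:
V = 147 (V = 3 + (-3 + 1*(6*(-1) - 3))² = 3 + (-3 + 1*(-6 - 3))² = 3 + (-3 + 1*(-9))² = 3 + (-3 - 9)² = 3 + (-12)² = 3 + 144 = 147)
N = -75 (N = 134 - 209 = -75)
V*N = 147*(-75) = -11025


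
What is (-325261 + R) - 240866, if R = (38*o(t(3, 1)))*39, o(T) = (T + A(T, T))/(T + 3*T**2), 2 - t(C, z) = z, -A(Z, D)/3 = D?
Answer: -566868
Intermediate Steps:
A(Z, D) = -3*D
t(C, z) = 2 - z
o(T) = -2*T/(T + 3*T**2) (o(T) = (T - 3*T)/(T + 3*T**2) = (-2*T)/(T + 3*T**2) = -2*T/(T + 3*T**2))
R = -741 (R = (38*(-2/(1 + 3*(2 - 1*1))))*39 = (38*(-2/(1 + 3*(2 - 1))))*39 = (38*(-2/(1 + 3*1)))*39 = (38*(-2/(1 + 3)))*39 = (38*(-2/4))*39 = (38*(-2*1/4))*39 = (38*(-1/2))*39 = -19*39 = -741)
(-325261 + R) - 240866 = (-325261 - 741) - 240866 = -326002 - 240866 = -566868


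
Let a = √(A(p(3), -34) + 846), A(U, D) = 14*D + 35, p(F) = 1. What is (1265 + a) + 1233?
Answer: 2498 + 9*√5 ≈ 2518.1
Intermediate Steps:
A(U, D) = 35 + 14*D
a = 9*√5 (a = √((35 + 14*(-34)) + 846) = √((35 - 476) + 846) = √(-441 + 846) = √405 = 9*√5 ≈ 20.125)
(1265 + a) + 1233 = (1265 + 9*√5) + 1233 = 2498 + 9*√5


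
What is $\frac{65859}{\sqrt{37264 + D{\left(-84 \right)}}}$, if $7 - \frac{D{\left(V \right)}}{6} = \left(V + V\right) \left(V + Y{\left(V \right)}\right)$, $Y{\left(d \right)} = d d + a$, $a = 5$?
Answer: $\frac{65859 \sqrt{7070122}}{7070122} \approx 24.769$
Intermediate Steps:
$Y{\left(d \right)} = 5 + d^{2}$ ($Y{\left(d \right)} = d d + 5 = d^{2} + 5 = 5 + d^{2}$)
$D{\left(V \right)} = 42 - 12 V \left(5 + V + V^{2}\right)$ ($D{\left(V \right)} = 42 - 6 \left(V + V\right) \left(V + \left(5 + V^{2}\right)\right) = 42 - 6 \cdot 2 V \left(5 + V + V^{2}\right) = 42 - 12 V \left(5 + V + V^{2}\right)$)
$\frac{65859}{\sqrt{37264 + D{\left(-84 \right)}}} = \frac{65859}{\sqrt{37264 - \left(-5082 - 7112448 + 84672\right)}} = \frac{65859}{\sqrt{37264 + \left(42 + 5040 - 84672 - -7112448\right)}} = \frac{65859}{\sqrt{37264 + \left(42 + 5040 - 84672 + 7112448\right)}} = \frac{65859}{\sqrt{37264 + 7032858}} = \frac{65859}{\sqrt{7070122}} = 65859 \frac{\sqrt{7070122}}{7070122} = \frac{65859 \sqrt{7070122}}{7070122}$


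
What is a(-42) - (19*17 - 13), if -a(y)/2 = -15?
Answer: -280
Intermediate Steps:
a(y) = 30 (a(y) = -2*(-15) = 30)
a(-42) - (19*17 - 13) = 30 - (19*17 - 13) = 30 - (323 - 13) = 30 - 1*310 = 30 - 310 = -280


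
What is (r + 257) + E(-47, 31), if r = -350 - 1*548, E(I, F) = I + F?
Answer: -657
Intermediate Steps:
E(I, F) = F + I
r = -898 (r = -350 - 548 = -898)
(r + 257) + E(-47, 31) = (-898 + 257) + (31 - 47) = -641 - 16 = -657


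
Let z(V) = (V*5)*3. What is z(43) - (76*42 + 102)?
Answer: -2649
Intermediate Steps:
z(V) = 15*V (z(V) = (5*V)*3 = 15*V)
z(43) - (76*42 + 102) = 15*43 - (76*42 + 102) = 645 - (3192 + 102) = 645 - 1*3294 = 645 - 3294 = -2649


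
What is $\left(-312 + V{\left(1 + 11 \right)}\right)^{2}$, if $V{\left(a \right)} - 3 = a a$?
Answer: $27225$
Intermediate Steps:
$V{\left(a \right)} = 3 + a^{2}$ ($V{\left(a \right)} = 3 + a a = 3 + a^{2}$)
$\left(-312 + V{\left(1 + 11 \right)}\right)^{2} = \left(-312 + \left(3 + \left(1 + 11\right)^{2}\right)\right)^{2} = \left(-312 + \left(3 + 12^{2}\right)\right)^{2} = \left(-312 + \left(3 + 144\right)\right)^{2} = \left(-312 + 147\right)^{2} = \left(-165\right)^{2} = 27225$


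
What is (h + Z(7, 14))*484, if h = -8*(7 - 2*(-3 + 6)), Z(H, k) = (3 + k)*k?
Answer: 111320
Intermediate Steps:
Z(H, k) = k*(3 + k)
h = -8 (h = -8*(7 - 2*3) = -8*(7 - 6) = -8*1 = -8)
(h + Z(7, 14))*484 = (-8 + 14*(3 + 14))*484 = (-8 + 14*17)*484 = (-8 + 238)*484 = 230*484 = 111320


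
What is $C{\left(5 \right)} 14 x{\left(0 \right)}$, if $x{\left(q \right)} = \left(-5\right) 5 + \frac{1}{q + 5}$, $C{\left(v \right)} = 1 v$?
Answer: $-1736$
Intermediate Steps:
$C{\left(v \right)} = v$
$x{\left(q \right)} = -25 + \frac{1}{5 + q}$
$C{\left(5 \right)} 14 x{\left(0 \right)} = 5 \cdot 14 \frac{-124 - 0}{5 + 0} = 70 \frac{-124 + 0}{5} = 70 \cdot \frac{1}{5} \left(-124\right) = 70 \left(- \frac{124}{5}\right) = -1736$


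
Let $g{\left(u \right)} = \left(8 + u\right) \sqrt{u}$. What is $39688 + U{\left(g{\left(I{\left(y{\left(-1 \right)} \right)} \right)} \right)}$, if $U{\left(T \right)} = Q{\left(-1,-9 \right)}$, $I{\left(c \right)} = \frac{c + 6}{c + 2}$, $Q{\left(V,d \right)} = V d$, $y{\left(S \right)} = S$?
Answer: $39697$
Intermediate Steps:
$I{\left(c \right)} = \frac{6 + c}{2 + c}$
$g{\left(u \right)} = \sqrt{u} \left(8 + u\right)$
$U{\left(T \right)} = 9$ ($U{\left(T \right)} = \left(-1\right) \left(-9\right) = 9$)
$39688 + U{\left(g{\left(I{\left(y{\left(-1 \right)} \right)} \right)} \right)} = 39688 + 9 = 39697$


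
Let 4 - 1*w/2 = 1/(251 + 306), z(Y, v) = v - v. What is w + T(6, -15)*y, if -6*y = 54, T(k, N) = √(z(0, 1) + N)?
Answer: 4454/557 - 9*I*√15 ≈ 7.9964 - 34.857*I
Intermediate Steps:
z(Y, v) = 0
T(k, N) = √N (T(k, N) = √(0 + N) = √N)
y = -9 (y = -⅙*54 = -9)
w = 4454/557 (w = 8 - 2/(251 + 306) = 8 - 2/557 = 4454/557 ≈ 7.9964)
w + T(6, -15)*y = 4454/557 + √(-15)*(-9) = 4454/557 + (I*√15)*(-9) = 4454/557 - 9*I*√15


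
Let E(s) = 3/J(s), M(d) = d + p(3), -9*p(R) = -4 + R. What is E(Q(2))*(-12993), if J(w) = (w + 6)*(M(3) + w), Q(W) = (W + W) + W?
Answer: -116937/328 ≈ -356.52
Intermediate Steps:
p(R) = 4/9 - R/9 (p(R) = -(-4 + R)/9 = 4/9 - R/9)
Q(W) = 3*W (Q(W) = 2*W + W = 3*W)
M(d) = ⅑ + d (M(d) = d + (4/9 - ⅑*3) = d + (4/9 - ⅓) = d + ⅑ = ⅑ + d)
J(w) = (6 + w)*(28/9 + w) (J(w) = (w + 6)*((⅑ + 3) + w) = (6 + w)*(28/9 + w))
E(s) = 3/(56/3 + s² + 82*s/9)
E(Q(2))*(-12993) = (27/(168 + 9*(3*2)² + 82*(3*2)))*(-12993) = (27/(168 + 9*6² + 82*6))*(-12993) = (27/(168 + 9*36 + 492))*(-12993) = (27/(168 + 324 + 492))*(-12993) = (27/984)*(-12993) = (27*(1/984))*(-12993) = (9/328)*(-12993) = -116937/328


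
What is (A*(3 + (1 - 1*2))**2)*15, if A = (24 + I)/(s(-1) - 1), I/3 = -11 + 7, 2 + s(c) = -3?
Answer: -120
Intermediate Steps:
s(c) = -5 (s(c) = -2 - 3 = -5)
I = -12 (I = 3*(-11 + 7) = 3*(-4) = -12)
A = -2 (A = (24 - 12)/(-5 - 1) = 12/(-6) = 12*(-1/6) = -2)
(A*(3 + (1 - 1*2))**2)*15 = -2*(3 + (1 - 1*2))**2*15 = -2*(3 + (1 - 2))**2*15 = -2*(3 - 1)**2*15 = -2*2**2*15 = -2*4*15 = -8*15 = -120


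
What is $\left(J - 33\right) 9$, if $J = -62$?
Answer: $-855$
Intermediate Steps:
$\left(J - 33\right) 9 = \left(-62 - 33\right) 9 = \left(-95\right) 9 = -855$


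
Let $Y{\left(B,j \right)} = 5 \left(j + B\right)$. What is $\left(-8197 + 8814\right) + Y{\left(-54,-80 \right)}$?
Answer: $-53$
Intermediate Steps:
$Y{\left(B,j \right)} = 5 B + 5 j$ ($Y{\left(B,j \right)} = 5 \left(B + j\right) = 5 B + 5 j$)
$\left(-8197 + 8814\right) + Y{\left(-54,-80 \right)} = \left(-8197 + 8814\right) + \left(5 \left(-54\right) + 5 \left(-80\right)\right) = 617 - 670 = -53$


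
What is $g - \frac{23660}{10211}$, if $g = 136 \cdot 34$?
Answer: $\frac{47192004}{10211} \approx 4621.7$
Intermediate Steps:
$g = 4624$
$g - \frac{23660}{10211} = 4624 - \frac{23660}{10211} = \frac{47192004}{10211}$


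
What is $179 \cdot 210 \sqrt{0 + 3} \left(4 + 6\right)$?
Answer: $375900 \sqrt{3} \approx 6.5108 \cdot 10^{5}$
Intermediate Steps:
$179 \cdot 210 \sqrt{0 + 3} \left(4 + 6\right) = 37590 \sqrt{3} \cdot 10 = 37590 \cdot 10 \sqrt{3} = 375900 \sqrt{3}$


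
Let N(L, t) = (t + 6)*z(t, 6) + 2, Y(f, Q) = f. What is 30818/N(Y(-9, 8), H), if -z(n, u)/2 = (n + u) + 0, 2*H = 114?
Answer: -15409/3968 ≈ -3.8833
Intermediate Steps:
H = 57 (H = (½)*114 = 57)
z(n, u) = -2*n - 2*u (z(n, u) = -2*((n + u) + 0) = -2*(n + u) = -2*n - 2*u)
N(L, t) = 2 + (-12 - 2*t)*(6 + t) (N(L, t) = (t + 6)*(-2*t - 2*6) + 2 = (6 + t)*(-2*t - 12) + 2 = (6 + t)*(-12 - 2*t) + 2 = (-12 - 2*t)*(6 + t) + 2 = 2 + (-12 - 2*t)*(6 + t))
30818/N(Y(-9, 8), H) = 30818/(-70 - 24*57 - 2*57²) = 30818/(-70 - 1368 - 2*3249) = 30818/(-70 - 1368 - 6498) = 30818/(-7936) = 30818*(-1/7936) = -15409/3968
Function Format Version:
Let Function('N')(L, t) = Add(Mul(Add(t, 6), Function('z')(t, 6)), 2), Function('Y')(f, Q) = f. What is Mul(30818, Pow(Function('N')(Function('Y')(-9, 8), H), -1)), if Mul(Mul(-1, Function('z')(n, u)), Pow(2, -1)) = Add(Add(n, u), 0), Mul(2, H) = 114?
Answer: Rational(-15409, 3968) ≈ -3.8833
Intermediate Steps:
H = 57 (H = Mul(Rational(1, 2), 114) = 57)
Function('z')(n, u) = Add(Mul(-2, n), Mul(-2, u)) (Function('z')(n, u) = Mul(-2, Add(Add(n, u), 0)) = Mul(-2, Add(n, u)) = Add(Mul(-2, n), Mul(-2, u)))
Function('N')(L, t) = Add(2, Mul(Add(-12, Mul(-2, t)), Add(6, t))) (Function('N')(L, t) = Add(Mul(Add(t, 6), Add(Mul(-2, t), Mul(-2, 6))), 2) = Add(Mul(Add(6, t), Add(Mul(-2, t), -12)), 2) = Add(Mul(Add(6, t), Add(-12, Mul(-2, t))), 2) = Add(Mul(Add(-12, Mul(-2, t)), Add(6, t)), 2) = Add(2, Mul(Add(-12, Mul(-2, t)), Add(6, t))))
Mul(30818, Pow(Function('N')(Function('Y')(-9, 8), H), -1)) = Mul(30818, Pow(Add(-70, Mul(-24, 57), Mul(-2, Pow(57, 2))), -1)) = Mul(30818, Pow(Add(-70, -1368, Mul(-2, 3249)), -1)) = Mul(30818, Pow(Add(-70, -1368, -6498), -1)) = Mul(30818, Pow(-7936, -1)) = Mul(30818, Rational(-1, 7936)) = Rational(-15409, 3968)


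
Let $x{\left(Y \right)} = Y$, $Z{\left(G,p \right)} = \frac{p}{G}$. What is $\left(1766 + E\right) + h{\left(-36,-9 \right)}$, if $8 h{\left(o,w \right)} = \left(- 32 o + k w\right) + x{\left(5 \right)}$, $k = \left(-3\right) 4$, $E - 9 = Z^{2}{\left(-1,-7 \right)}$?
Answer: $\frac{15857}{8} \approx 1982.1$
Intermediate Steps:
$E = 58$ ($E = 9 + \left(- \frac{7}{-1}\right)^{2} = 9 + \left(\left(-7\right) \left(-1\right)\right)^{2} = 9 + 7^{2} = 9 + 49 = 58$)
$k = -12$
$h{\left(o,w \right)} = \frac{5}{8} - 4 o - \frac{3 w}{2}$ ($h{\left(o,w \right)} = \frac{\left(- 32 o - 12 w\right) + 5}{8} = \frac{5 - 32 o - 12 w}{8} = \frac{5}{8} - 4 o - \frac{3 w}{2}$)
$\left(1766 + E\right) + h{\left(-36,-9 \right)} = \left(1766 + 58\right) - - \frac{1265}{8} = 1824 + \left(\frac{5}{8} + 144 + \frac{27}{2}\right) = 1824 + \frac{1265}{8} = \frac{15857}{8}$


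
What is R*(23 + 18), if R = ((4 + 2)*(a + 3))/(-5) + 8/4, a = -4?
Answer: 656/5 ≈ 131.20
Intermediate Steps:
R = 16/5 (R = ((4 + 2)*(-4 + 3))/(-5) + 8/4 = (6*(-1))*(-⅕) + 8*(¼) = -6*(-⅕) + 2 = 6/5 + 2 = 16/5 ≈ 3.2000)
R*(23 + 18) = 16*(23 + 18)/5 = (16/5)*41 = 656/5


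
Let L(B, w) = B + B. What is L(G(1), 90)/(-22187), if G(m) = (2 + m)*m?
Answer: -6/22187 ≈ -0.00027043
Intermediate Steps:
G(m) = m*(2 + m)
L(B, w) = 2*B
L(G(1), 90)/(-22187) = (2*(1*(2 + 1)))/(-22187) = (2*(1*3))*(-1/22187) = (2*3)*(-1/22187) = 6*(-1/22187) = -6/22187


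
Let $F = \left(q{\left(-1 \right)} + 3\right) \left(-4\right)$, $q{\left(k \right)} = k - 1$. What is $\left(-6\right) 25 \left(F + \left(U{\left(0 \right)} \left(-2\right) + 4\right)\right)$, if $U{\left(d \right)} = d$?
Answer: $0$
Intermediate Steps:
$q{\left(k \right)} = -1 + k$ ($q{\left(k \right)} = k - 1 = -1 + k$)
$F = -4$ ($F = \left(\left(-1 - 1\right) + 3\right) \left(-4\right) = \left(-2 + 3\right) \left(-4\right) = 1 \left(-4\right) = -4$)
$\left(-6\right) 25 \left(F + \left(U{\left(0 \right)} \left(-2\right) + 4\right)\right) = \left(-6\right) 25 \left(-4 + \left(0 \left(-2\right) + 4\right)\right) = - 150 \left(-4 + \left(0 + 4\right)\right) = - 150 \left(-4 + 4\right) = \left(-150\right) 0 = 0$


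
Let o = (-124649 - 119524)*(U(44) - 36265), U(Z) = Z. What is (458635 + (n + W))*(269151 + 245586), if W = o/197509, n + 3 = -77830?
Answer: 43266739680990387/197509 ≈ 2.1906e+11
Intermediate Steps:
n = -77833 (n = -3 - 77830 = -77833)
o = 8844190233 (o = (-124649 - 119524)*(44 - 36265) = -244173*(-36221) = 8844190233)
W = 8844190233/197509 ≈ 44779.
(458635 + (n + W))*(269151 + 245586) = (458635 + (-77833 + 8844190233/197509))*(269151 + 245586) = (458635 - 6528527764/197509)*514737 = (84056012451/197509)*514737 = 43266739680990387/197509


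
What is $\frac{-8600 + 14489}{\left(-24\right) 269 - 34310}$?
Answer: $- \frac{5889}{40766} \approx -0.14446$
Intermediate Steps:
$\frac{-8600 + 14489}{\left(-24\right) 269 - 34310} = \frac{5889}{-6456 - 34310} = \frac{5889}{-40766} = 5889 \left(- \frac{1}{40766}\right) = - \frac{5889}{40766}$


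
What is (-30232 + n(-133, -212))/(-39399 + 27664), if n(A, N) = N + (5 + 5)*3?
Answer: 30414/11735 ≈ 2.5917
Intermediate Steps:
n(A, N) = 30 + N (n(A, N) = N + 10*3 = N + 30 = 30 + N)
(-30232 + n(-133, -212))/(-39399 + 27664) = (-30232 + (30 - 212))/(-39399 + 27664) = (-30232 - 182)/(-11735) = -30414*(-1/11735) = 30414/11735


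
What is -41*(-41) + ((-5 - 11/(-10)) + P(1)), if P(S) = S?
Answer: 16781/10 ≈ 1678.1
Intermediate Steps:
-41*(-41) + ((-5 - 11/(-10)) + P(1)) = -41*(-41) + ((-5 - 11/(-10)) + 1) = 1681 + ((-5 - 11*(-1/10)) + 1) = 1681 + ((-5 + 11/10) + 1) = 1681 + (-39/10 + 1) = 1681 - 29/10 = 16781/10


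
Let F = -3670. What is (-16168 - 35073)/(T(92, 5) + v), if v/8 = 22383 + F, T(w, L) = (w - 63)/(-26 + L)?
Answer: -1076061/3143755 ≈ -0.34229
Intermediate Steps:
T(w, L) = (-63 + w)/(-26 + L)
v = 149704 (v = 8*(22383 - 3670) = 8*18713 = 149704)
(-16168 - 35073)/(T(92, 5) + v) = (-16168 - 35073)/((-63 + 92)/(-26 + 5) + 149704) = -51241/(29/(-21) + 149704) = -51241/(-1/21*29 + 149704) = -51241/(-29/21 + 149704) = -51241/3143755/21 = -51241*21/3143755 = -1076061/3143755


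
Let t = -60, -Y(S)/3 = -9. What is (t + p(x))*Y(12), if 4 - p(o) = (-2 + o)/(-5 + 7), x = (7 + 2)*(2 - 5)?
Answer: -2241/2 ≈ -1120.5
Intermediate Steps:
x = -27 (x = 9*(-3) = -27)
Y(S) = 27 (Y(S) = -3*(-9) = 27)
p(o) = 5 - o/2 (p(o) = 4 - (-2 + o)/(-5 + 7) = 4 - (-2 + o)/2 = 4 - (-1 + o/2) = 4 + (1 - o/2) = 5 - o/2)
(t + p(x))*Y(12) = (-60 + (5 - 1/2*(-27)))*27 = (-60 + (5 + 27/2))*27 = (-60 + 37/2)*27 = -83/2*27 = -2241/2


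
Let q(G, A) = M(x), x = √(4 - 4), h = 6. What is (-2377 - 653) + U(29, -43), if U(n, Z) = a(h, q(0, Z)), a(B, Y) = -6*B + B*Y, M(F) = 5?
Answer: -3036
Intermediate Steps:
x = 0 (x = √0 = 0)
q(G, A) = 5
U(n, Z) = -6 (U(n, Z) = 6*(-6 + 5) = 6*(-1) = -6)
(-2377 - 653) + U(29, -43) = (-2377 - 653) - 6 = -3030 - 6 = -3036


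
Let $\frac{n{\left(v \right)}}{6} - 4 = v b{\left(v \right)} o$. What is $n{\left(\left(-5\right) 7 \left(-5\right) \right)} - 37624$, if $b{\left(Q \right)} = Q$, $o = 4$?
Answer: $697400$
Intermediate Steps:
$n{\left(v \right)} = 24 + 24 v^{2}$ ($n{\left(v \right)} = 24 + 6 v v 4 = 24 + 6 v^{2} \cdot 4 = 24 + 6 \cdot 4 v^{2} = 24 + 24 v^{2}$)
$n{\left(\left(-5\right) 7 \left(-5\right) \right)} - 37624 = \left(24 + 24 \left(\left(-5\right) 7 \left(-5\right)\right)^{2}\right) - 37624 = \left(24 + 24 \left(\left(-35\right) \left(-5\right)\right)^{2}\right) - 37624 = \left(24 + 24 \cdot 175^{2}\right) - 37624 = \left(24 + 24 \cdot 30625\right) - 37624 = \left(24 + 735000\right) - 37624 = 735024 - 37624 = 697400$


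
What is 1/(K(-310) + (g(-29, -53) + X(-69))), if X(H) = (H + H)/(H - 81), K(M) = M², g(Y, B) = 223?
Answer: 25/2408098 ≈ 1.0382e-5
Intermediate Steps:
X(H) = 2*H/(-81 + H) (X(H) = (2*H)/(-81 + H) = 2*H/(-81 + H))
1/(K(-310) + (g(-29, -53) + X(-69))) = 1/((-310)² + (223 + 2*(-69)/(-81 - 69))) = 1/(96100 + (223 + 2*(-69)/(-150))) = 1/(96100 + (223 + 2*(-69)*(-1/150))) = 1/(96100 + (223 + 23/25)) = 1/(96100 + 5598/25) = 1/(2408098/25) = 25/2408098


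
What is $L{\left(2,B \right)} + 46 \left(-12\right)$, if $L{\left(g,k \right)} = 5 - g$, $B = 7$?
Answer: $-549$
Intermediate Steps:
$L{\left(2,B \right)} + 46 \left(-12\right) = \left(5 - 2\right) + 46 \left(-12\right) = \left(5 - 2\right) - 552 = 3 - 552 = -549$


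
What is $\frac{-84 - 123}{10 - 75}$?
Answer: $\frac{207}{65} \approx 3.1846$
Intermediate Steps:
$\frac{-84 - 123}{10 - 75} = \frac{1}{-65} \left(-207\right) = \left(- \frac{1}{65}\right) \left(-207\right) = \frac{207}{65}$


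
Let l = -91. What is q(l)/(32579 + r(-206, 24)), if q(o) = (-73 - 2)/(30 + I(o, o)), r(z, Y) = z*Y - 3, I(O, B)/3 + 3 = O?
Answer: 25/2321088 ≈ 1.0771e-5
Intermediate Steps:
I(O, B) = -9 + 3*O
r(z, Y) = -3 + Y*z (r(z, Y) = Y*z - 3 = -3 + Y*z)
q(o) = -75/(21 + 3*o) (q(o) = (-73 - 2)/(30 + (-9 + 3*o)) = -75/(21 + 3*o))
q(l)/(32579 + r(-206, 24)) = (-25/(7 - 91))/(32579 + (-3 + 24*(-206))) = (-25/(-84))/(32579 + (-3 - 4944)) = (-25*(-1/84))/(32579 - 4947) = (25/84)/27632 = (25/84)*(1/27632) = 25/2321088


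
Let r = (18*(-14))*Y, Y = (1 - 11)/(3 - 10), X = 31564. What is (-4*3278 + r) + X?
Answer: 18092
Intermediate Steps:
Y = 10/7 (Y = -10/(-7) = -10*(-⅐) = 10/7 ≈ 1.4286)
r = -360 (r = (18*(-14))*(10/7) = -252*10/7 = -360)
(-4*3278 + r) + X = (-4*3278 - 360) + 31564 = (-13112 - 360) + 31564 = -13472 + 31564 = 18092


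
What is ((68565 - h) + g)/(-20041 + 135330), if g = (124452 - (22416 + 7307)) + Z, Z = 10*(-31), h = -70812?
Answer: 233796/115289 ≈ 2.0279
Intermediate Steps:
Z = -310
g = 94419 (g = (124452 - (22416 + 7307)) - 310 = (124452 - 1*29723) - 310 = (124452 - 29723) - 310 = 94729 - 310 = 94419)
((68565 - h) + g)/(-20041 + 135330) = ((68565 - 1*(-70812)) + 94419)/(-20041 + 135330) = ((68565 + 70812) + 94419)/115289 = (139377 + 94419)*(1/115289) = 233796*(1/115289) = 233796/115289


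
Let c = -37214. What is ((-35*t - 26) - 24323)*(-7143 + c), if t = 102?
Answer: 1238403083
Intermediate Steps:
((-35*t - 26) - 24323)*(-7143 + c) = ((-35*102 - 26) - 24323)*(-7143 - 37214) = ((-3570 - 26) - 24323)*(-44357) = (-3596 - 24323)*(-44357) = -27919*(-44357) = 1238403083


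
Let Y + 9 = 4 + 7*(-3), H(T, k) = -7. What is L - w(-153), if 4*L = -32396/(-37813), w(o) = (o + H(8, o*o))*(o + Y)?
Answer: -1082956221/37813 ≈ -28640.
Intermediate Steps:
Y = -26 (Y = -9 + (4 + 7*(-3)) = -9 + (4 - 21) = -9 - 17 = -26)
w(o) = (-26 + o)*(-7 + o) (w(o) = (o - 7)*(o - 26) = (-7 + o)*(-26 + o) = (-26 + o)*(-7 + o))
L = 8099/37813 (L = (-32396/(-37813))/4 = (-32396*(-1/37813))/4 = (¼)*(32396/37813) = 8099/37813 ≈ 0.21419)
L - w(-153) = 8099/37813 - (182 + (-153)² - 33*(-153)) = 8099/37813 - (182 + 23409 + 5049) = 8099/37813 - 1*28640 = 8099/37813 - 28640 = -1082956221/37813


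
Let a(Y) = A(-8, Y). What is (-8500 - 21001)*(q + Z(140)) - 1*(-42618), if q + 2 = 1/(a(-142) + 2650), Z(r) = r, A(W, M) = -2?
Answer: -10667550461/2648 ≈ -4.0285e+6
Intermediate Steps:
a(Y) = -2
q = -5295/2648 (q = -2 + 1/(-2 + 2650) = -2 + 1/2648 = -5295/2648 ≈ -1.9996)
(-8500 - 21001)*(q + Z(140)) - 1*(-42618) = (-8500 - 21001)*(-5295/2648 + 140) - 1*(-42618) = -29501*365425/2648 + 42618 = -10780402925/2648 + 42618 = -10667550461/2648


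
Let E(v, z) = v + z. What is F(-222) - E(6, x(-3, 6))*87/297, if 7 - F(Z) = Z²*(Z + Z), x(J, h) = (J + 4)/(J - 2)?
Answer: 10831640144/495 ≈ 2.1882e+7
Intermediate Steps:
x(J, h) = (4 + J)/(-2 + J)
F(Z) = 7 - 2*Z³ (F(Z) = 7 - Z²*(Z + Z) = 7 - Z²*2*Z = 7 - 2*Z³)
F(-222) - E(6, x(-3, 6))*87/297 = (7 - 2*(-222)³) - (6 + (4 - 3)/(-2 - 3))*87/297 = (7 - 2*(-10941048)) - (6 + 1/(-5))*87*(1/297) = (7 + 21882096) - (6 - ⅕*1)*29/99 = 21882103 - (6 - ⅕)*29/99 = 21882103 - 29*29/(5*99) = 21882103 - 1*841/495 = 21882103 - 841/495 = 10831640144/495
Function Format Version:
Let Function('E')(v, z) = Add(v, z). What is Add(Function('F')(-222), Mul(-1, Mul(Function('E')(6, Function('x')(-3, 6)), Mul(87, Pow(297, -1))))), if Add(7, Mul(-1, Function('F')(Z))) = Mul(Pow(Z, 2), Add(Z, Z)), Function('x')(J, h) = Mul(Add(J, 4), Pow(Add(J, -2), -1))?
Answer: Rational(10831640144, 495) ≈ 2.1882e+7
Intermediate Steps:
Function('x')(J, h) = Mul(Pow(Add(-2, J), -1), Add(4, J)) (Function('x')(J, h) = Mul(Add(4, J), Pow(Add(-2, J), -1)) = Mul(Pow(Add(-2, J), -1), Add(4, J)))
Function('F')(Z) = Add(7, Mul(-2, Pow(Z, 3))) (Function('F')(Z) = Add(7, Mul(-1, Mul(Pow(Z, 2), Add(Z, Z)))) = Add(7, Mul(-1, Mul(Pow(Z, 2), Mul(2, Z)))) = Add(7, Mul(-1, Mul(2, Pow(Z, 3)))) = Add(7, Mul(-2, Pow(Z, 3))))
Add(Function('F')(-222), Mul(-1, Mul(Function('E')(6, Function('x')(-3, 6)), Mul(87, Pow(297, -1))))) = Add(Add(7, Mul(-2, Pow(-222, 3))), Mul(-1, Mul(Add(6, Mul(Pow(Add(-2, -3), -1), Add(4, -3))), Mul(87, Pow(297, -1))))) = Add(Add(7, Mul(-2, -10941048)), Mul(-1, Mul(Add(6, Mul(Pow(-5, -1), 1)), Mul(87, Rational(1, 297))))) = Add(Add(7, 21882096), Mul(-1, Mul(Add(6, Mul(Rational(-1, 5), 1)), Rational(29, 99)))) = Add(21882103, Mul(-1, Mul(Add(6, Rational(-1, 5)), Rational(29, 99)))) = Add(21882103, Mul(-1, Mul(Rational(29, 5), Rational(29, 99)))) = Add(21882103, Mul(-1, Rational(841, 495))) = Add(21882103, Rational(-841, 495)) = Rational(10831640144, 495)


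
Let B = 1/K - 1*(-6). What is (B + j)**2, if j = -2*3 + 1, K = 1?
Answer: 4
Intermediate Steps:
j = -5 (j = -6 + 1 = -5)
B = 7 (B = 1/1 - 1*(-6) = 1 + 6 = 7)
(B + j)**2 = (7 - 5)**2 = 2**2 = 4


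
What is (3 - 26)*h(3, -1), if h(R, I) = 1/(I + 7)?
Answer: -23/6 ≈ -3.8333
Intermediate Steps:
h(R, I) = 1/(7 + I)
(3 - 26)*h(3, -1) = (3 - 26)/(7 - 1) = -23/6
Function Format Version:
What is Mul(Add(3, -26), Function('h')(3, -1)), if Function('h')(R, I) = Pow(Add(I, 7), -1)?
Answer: Rational(-23, 6) ≈ -3.8333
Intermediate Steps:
Function('h')(R, I) = Pow(Add(7, I), -1)
Mul(Add(3, -26), Function('h')(3, -1)) = Mul(Add(3, -26), Pow(Add(7, -1), -1)) = Mul(-23, Pow(6, -1)) = Mul(-23, Rational(1, 6)) = Rational(-23, 6)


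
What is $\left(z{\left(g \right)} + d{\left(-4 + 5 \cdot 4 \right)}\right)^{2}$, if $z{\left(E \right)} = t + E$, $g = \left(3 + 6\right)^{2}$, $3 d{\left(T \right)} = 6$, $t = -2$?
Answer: $6561$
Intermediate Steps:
$d{\left(T \right)} = 2$ ($d{\left(T \right)} = \frac{1}{3} \cdot 6 = 2$)
$g = 81$ ($g = 9^{2} = 81$)
$z{\left(E \right)} = -2 + E$
$\left(z{\left(g \right)} + d{\left(-4 + 5 \cdot 4 \right)}\right)^{2} = \left(\left(-2 + 81\right) + 2\right)^{2} = \left(79 + 2\right)^{2} = 81^{2} = 6561$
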